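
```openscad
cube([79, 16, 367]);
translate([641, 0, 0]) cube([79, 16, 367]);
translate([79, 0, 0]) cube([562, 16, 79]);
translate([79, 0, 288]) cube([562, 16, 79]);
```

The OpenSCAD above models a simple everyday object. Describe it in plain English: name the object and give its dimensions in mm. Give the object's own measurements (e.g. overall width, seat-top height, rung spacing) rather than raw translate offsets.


A rectangular picture frame lying in the x–z plane (depth along y). The opening is 562 mm wide (x) by 209 mm tall (z), surrounded by a border 79 mm wide on all four sides. The frame is 16 mm deep and is made of two full-height vertical stiles with two horizontal rails fitted between them.


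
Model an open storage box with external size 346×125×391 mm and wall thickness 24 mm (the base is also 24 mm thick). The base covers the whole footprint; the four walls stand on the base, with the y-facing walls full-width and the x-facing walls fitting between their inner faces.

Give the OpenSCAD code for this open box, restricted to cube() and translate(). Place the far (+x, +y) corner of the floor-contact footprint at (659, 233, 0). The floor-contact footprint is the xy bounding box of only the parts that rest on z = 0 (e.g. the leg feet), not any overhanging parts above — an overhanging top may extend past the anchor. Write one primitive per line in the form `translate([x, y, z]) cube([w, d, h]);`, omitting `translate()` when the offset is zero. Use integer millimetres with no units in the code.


translate([313, 108, 0]) cube([346, 125, 24]);
translate([313, 108, 24]) cube([346, 24, 367]);
translate([313, 209, 24]) cube([346, 24, 367]);
translate([313, 132, 24]) cube([24, 77, 367]);
translate([635, 132, 24]) cube([24, 77, 367]);


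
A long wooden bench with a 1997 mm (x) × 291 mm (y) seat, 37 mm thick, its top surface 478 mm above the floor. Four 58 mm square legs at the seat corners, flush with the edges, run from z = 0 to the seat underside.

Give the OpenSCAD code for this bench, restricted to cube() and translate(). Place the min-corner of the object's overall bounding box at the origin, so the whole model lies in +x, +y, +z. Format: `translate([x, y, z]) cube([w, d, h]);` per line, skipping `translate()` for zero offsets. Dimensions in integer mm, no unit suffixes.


translate([0, 0, 441]) cube([1997, 291, 37]);
cube([58, 58, 441]);
translate([0, 233, 0]) cube([58, 58, 441]);
translate([1939, 0, 0]) cube([58, 58, 441]);
translate([1939, 233, 0]) cube([58, 58, 441]);


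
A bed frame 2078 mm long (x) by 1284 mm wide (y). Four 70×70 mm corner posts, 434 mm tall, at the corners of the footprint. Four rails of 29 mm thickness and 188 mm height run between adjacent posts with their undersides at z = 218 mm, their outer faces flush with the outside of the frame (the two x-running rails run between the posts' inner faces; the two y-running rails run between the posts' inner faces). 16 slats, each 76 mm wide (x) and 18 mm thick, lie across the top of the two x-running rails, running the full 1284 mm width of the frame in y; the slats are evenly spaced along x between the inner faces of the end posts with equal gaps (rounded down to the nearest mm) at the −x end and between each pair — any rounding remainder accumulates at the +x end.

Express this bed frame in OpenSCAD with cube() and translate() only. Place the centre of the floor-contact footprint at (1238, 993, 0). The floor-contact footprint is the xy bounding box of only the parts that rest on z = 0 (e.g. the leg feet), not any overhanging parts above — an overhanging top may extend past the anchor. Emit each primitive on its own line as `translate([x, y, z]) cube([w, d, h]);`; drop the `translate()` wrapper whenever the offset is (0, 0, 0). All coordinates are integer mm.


translate([199, 351, 0]) cube([70, 70, 434]);
translate([199, 1565, 0]) cube([70, 70, 434]);
translate([2207, 351, 0]) cube([70, 70, 434]);
translate([2207, 1565, 0]) cube([70, 70, 434]);
translate([269, 351, 218]) cube([1938, 29, 188]);
translate([269, 1606, 218]) cube([1938, 29, 188]);
translate([199, 421, 218]) cube([29, 1144, 188]);
translate([2248, 421, 218]) cube([29, 1144, 188]);
translate([311, 351, 406]) cube([76, 1284, 18]);
translate([429, 351, 406]) cube([76, 1284, 18]);
translate([547, 351, 406]) cube([76, 1284, 18]);
translate([665, 351, 406]) cube([76, 1284, 18]);
translate([783, 351, 406]) cube([76, 1284, 18]);
translate([901, 351, 406]) cube([76, 1284, 18]);
translate([1019, 351, 406]) cube([76, 1284, 18]);
translate([1137, 351, 406]) cube([76, 1284, 18]);
translate([1255, 351, 406]) cube([76, 1284, 18]);
translate([1373, 351, 406]) cube([76, 1284, 18]);
translate([1491, 351, 406]) cube([76, 1284, 18]);
translate([1609, 351, 406]) cube([76, 1284, 18]);
translate([1727, 351, 406]) cube([76, 1284, 18]);
translate([1845, 351, 406]) cube([76, 1284, 18]);
translate([1963, 351, 406]) cube([76, 1284, 18]);
translate([2081, 351, 406]) cube([76, 1284, 18]);


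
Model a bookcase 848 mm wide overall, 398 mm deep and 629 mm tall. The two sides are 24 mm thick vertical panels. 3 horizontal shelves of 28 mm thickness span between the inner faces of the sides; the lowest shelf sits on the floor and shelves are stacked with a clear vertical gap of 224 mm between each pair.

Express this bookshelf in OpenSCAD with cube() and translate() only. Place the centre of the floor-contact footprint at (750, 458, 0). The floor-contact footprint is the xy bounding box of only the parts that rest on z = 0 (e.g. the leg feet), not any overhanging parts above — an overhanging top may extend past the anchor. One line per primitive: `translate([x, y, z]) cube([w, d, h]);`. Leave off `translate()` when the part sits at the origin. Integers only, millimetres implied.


translate([326, 259, 0]) cube([24, 398, 629]);
translate([1150, 259, 0]) cube([24, 398, 629]);
translate([350, 259, 0]) cube([800, 398, 28]);
translate([350, 259, 252]) cube([800, 398, 28]);
translate([350, 259, 504]) cube([800, 398, 28]);


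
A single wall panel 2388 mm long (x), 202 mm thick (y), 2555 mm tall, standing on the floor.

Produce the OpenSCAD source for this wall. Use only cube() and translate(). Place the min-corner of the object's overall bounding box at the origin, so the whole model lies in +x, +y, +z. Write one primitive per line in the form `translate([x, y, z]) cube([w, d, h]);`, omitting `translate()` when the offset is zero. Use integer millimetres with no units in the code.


cube([2388, 202, 2555]);


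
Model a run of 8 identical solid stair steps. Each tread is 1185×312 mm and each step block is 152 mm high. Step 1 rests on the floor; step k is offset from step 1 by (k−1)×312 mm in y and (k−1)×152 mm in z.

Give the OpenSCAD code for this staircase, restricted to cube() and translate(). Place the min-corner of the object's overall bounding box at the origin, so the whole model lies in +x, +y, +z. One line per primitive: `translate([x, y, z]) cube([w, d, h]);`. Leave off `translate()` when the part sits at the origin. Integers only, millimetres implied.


cube([1185, 312, 152]);
translate([0, 312, 152]) cube([1185, 312, 152]);
translate([0, 624, 304]) cube([1185, 312, 152]);
translate([0, 936, 456]) cube([1185, 312, 152]);
translate([0, 1248, 608]) cube([1185, 312, 152]);
translate([0, 1560, 760]) cube([1185, 312, 152]);
translate([0, 1872, 912]) cube([1185, 312, 152]);
translate([0, 2184, 1064]) cube([1185, 312, 152]);


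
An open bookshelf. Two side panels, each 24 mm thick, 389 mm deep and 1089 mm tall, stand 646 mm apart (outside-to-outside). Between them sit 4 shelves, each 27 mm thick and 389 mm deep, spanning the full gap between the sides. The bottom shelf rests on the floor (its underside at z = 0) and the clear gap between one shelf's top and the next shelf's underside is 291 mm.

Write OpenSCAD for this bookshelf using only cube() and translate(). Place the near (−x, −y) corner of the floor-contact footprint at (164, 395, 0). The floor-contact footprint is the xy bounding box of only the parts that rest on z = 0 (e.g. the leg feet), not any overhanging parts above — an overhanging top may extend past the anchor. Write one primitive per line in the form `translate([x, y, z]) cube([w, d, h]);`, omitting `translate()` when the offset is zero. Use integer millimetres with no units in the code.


translate([164, 395, 0]) cube([24, 389, 1089]);
translate([786, 395, 0]) cube([24, 389, 1089]);
translate([188, 395, 0]) cube([598, 389, 27]);
translate([188, 395, 318]) cube([598, 389, 27]);
translate([188, 395, 636]) cube([598, 389, 27]);
translate([188, 395, 954]) cube([598, 389, 27]);


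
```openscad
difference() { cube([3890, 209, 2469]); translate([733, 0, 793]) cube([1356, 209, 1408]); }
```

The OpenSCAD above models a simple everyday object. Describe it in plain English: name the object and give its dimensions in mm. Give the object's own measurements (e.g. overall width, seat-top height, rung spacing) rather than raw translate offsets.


A wall 3890 mm long (x), 209 mm thick (y), 2469 mm tall, with a rectangular window opening cut through it. The opening is 1356 mm wide and 1408 mm tall; its sill is at z = 793 mm and its near (−x) edge is 733 mm from the wall's −x end. The opening passes through the full wall thickness.


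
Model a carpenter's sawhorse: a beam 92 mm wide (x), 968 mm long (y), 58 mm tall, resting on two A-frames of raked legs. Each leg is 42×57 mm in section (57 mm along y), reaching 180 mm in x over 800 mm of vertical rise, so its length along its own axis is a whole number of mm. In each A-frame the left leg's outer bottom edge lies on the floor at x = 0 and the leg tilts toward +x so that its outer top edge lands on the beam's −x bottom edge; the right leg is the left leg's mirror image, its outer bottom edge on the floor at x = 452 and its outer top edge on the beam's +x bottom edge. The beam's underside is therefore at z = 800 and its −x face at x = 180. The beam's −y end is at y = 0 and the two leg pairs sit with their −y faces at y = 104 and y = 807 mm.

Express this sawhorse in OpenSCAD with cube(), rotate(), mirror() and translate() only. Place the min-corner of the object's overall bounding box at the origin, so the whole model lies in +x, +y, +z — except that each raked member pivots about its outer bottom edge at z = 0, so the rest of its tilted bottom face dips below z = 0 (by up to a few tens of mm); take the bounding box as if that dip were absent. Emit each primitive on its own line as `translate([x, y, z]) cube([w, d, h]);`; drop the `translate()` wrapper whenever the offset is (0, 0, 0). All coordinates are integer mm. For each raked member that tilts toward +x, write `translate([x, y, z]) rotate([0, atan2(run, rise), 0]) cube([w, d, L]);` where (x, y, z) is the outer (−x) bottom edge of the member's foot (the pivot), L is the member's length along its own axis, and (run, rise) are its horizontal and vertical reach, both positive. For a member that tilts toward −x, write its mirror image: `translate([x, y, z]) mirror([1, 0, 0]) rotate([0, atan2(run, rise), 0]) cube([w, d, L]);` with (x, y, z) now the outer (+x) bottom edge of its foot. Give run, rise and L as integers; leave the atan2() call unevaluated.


translate([180, 0, 800]) cube([92, 968, 58]);
translate([0, 104, 0]) rotate([0, atan2(180, 800), 0]) cube([42, 57, 820]);
translate([452, 104, 0]) mirror([1, 0, 0]) rotate([0, atan2(180, 800), 0]) cube([42, 57, 820]);
translate([0, 807, 0]) rotate([0, atan2(180, 800), 0]) cube([42, 57, 820]);
translate([452, 807, 0]) mirror([1, 0, 0]) rotate([0, atan2(180, 800), 0]) cube([42, 57, 820]);


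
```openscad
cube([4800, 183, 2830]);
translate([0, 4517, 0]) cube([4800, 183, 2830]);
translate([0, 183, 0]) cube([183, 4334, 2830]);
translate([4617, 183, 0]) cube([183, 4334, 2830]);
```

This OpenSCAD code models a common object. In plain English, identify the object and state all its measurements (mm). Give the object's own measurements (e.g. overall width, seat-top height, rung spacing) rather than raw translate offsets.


The wall frame of a small rectangular building: four walls, each 2830 mm tall and 183 mm thick, enclosing a footprint 4800 mm (x) by 4700 mm (y) outside-to-outside, with no floor or roof. The front and back walls (the −y and +y sides) span the full width; the two side walls fit between them.


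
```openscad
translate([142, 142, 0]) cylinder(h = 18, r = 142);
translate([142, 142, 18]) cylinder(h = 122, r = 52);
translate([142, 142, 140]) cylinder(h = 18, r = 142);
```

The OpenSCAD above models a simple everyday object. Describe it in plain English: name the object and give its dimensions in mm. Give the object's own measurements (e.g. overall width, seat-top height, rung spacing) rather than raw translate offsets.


A spool: two coaxial disc flanges of radius 142 mm and thickness 18 mm, joined by a core cylinder of radius 52 mm and height 122 mm. The lower flange rests on z = 0 and the three cylinders share a vertical axis.


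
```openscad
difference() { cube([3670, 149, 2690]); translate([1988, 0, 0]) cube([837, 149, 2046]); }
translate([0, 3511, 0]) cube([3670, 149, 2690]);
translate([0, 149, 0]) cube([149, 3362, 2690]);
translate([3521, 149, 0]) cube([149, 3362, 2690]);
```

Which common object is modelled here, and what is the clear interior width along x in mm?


A single room. The interior width is 3372 mm.

Four walls enclosing a rectangle with a door in the front wall — a room. Outside width 3670 minus two 149 mm walls gives 3372 mm.


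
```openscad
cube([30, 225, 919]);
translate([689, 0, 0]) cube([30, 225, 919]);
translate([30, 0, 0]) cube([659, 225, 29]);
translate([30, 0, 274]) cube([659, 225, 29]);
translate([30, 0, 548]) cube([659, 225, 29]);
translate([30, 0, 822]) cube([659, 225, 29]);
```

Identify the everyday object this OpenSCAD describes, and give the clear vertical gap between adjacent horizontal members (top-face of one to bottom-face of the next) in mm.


A bookshelf. The clear shelf gap is 245 mm.

Two tall side panels with 4 horizontal boards between them — a bookshelf. The first two shelf undersides are at z = 0 and z = 274; with shelf thickness 29, the clear gap is 274 − 0 − 29 = 245 mm.


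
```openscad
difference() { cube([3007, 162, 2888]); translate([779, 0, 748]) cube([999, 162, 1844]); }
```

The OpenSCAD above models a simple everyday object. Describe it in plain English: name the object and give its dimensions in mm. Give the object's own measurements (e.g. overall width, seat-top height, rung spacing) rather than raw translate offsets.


A wall 3007 mm long (x), 162 mm thick (y), 2888 mm tall, with a rectangular window opening cut through it. The opening is 999 mm wide and 1844 mm tall; its sill is at z = 748 mm and its near (−x) edge is 779 mm from the wall's −x end. The opening passes through the full wall thickness.


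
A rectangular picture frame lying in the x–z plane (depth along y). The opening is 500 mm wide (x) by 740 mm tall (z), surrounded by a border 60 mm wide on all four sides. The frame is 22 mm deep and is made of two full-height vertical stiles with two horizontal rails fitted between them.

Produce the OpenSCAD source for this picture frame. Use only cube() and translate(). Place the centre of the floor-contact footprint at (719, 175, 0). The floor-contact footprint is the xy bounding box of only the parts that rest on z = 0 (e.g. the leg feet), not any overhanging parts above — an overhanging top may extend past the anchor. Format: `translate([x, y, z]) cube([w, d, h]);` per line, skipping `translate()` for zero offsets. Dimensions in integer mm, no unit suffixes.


translate([409, 164, 0]) cube([60, 22, 860]);
translate([969, 164, 0]) cube([60, 22, 860]);
translate([469, 164, 0]) cube([500, 22, 60]);
translate([469, 164, 800]) cube([500, 22, 60]);


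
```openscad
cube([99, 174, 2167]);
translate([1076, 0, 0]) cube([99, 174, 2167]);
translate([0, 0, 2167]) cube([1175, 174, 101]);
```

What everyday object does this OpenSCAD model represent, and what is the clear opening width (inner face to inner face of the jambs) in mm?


A door frame. The clear opening width is 977 mm.

Two 2167 mm tall posts with a header on top — a door frame. The left jamb is 99 mm wide at x = 0; the right jamb starts at x = 1076. The clear opening is 1076 − 99 = 977 mm.


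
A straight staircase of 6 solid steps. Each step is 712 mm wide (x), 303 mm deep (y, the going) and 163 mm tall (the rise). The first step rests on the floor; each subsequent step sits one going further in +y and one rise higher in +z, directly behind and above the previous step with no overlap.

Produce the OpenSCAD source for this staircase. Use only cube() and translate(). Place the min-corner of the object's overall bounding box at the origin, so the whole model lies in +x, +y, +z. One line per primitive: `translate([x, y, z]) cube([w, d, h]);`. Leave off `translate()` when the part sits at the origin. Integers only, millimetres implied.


cube([712, 303, 163]);
translate([0, 303, 163]) cube([712, 303, 163]);
translate([0, 606, 326]) cube([712, 303, 163]);
translate([0, 909, 489]) cube([712, 303, 163]);
translate([0, 1212, 652]) cube([712, 303, 163]);
translate([0, 1515, 815]) cube([712, 303, 163]);


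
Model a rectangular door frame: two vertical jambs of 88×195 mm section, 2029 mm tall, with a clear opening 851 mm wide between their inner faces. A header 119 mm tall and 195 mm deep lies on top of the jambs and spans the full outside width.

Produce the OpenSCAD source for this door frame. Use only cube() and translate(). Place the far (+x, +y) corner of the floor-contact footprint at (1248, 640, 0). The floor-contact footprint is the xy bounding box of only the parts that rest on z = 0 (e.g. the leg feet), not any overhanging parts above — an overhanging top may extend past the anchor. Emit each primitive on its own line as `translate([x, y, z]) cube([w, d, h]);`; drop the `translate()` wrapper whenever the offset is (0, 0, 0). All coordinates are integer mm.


translate([221, 445, 0]) cube([88, 195, 2029]);
translate([1160, 445, 0]) cube([88, 195, 2029]);
translate([221, 445, 2029]) cube([1027, 195, 119]);


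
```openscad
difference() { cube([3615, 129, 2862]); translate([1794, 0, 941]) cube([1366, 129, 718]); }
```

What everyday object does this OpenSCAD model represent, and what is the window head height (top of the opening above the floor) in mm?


A wall with a window opening. The window head height is 1659 mm.

A wall with a rectangular opening subtracted — a window. Sill at z = 941, opening 718 mm tall, so the head is at 941 + 718 = 1659 mm.


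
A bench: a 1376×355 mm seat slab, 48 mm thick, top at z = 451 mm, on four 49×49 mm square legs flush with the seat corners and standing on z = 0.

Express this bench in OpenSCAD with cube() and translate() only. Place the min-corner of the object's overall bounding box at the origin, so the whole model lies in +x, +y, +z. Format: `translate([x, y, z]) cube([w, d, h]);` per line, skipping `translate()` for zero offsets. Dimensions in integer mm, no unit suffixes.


// leg_h = 451 − 48 = 403
translate([0, 0, 403]) cube([1376, 355, 48]);
cube([49, 49, 403]);
translate([0, 306, 0]) cube([49, 49, 403]);
translate([1327, 0, 0]) cube([49, 49, 403]);
translate([1327, 306, 0]) cube([49, 49, 403]);


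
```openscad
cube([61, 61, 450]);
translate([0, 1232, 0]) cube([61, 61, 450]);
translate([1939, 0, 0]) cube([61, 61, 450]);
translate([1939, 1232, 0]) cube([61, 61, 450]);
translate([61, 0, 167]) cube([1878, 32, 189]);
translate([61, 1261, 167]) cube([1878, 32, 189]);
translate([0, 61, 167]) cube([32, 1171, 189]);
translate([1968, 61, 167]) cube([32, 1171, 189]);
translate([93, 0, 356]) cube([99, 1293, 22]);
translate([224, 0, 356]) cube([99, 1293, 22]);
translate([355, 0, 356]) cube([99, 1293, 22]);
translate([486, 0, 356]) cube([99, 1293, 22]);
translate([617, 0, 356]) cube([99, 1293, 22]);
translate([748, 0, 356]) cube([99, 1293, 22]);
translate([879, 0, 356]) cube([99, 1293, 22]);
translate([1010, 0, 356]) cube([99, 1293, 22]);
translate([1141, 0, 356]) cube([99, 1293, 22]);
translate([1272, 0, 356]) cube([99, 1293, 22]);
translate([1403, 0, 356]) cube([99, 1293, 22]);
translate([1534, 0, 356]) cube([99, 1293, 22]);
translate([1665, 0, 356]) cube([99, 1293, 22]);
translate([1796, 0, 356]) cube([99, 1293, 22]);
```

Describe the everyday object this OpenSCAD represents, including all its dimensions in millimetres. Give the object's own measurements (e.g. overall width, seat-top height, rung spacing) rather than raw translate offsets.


A bed frame 2000 mm long (x) by 1293 mm wide (y). Four 61×61 mm corner posts, 450 mm tall, at the corners of the footprint. Four rails of 32 mm thickness and 189 mm height run between adjacent posts with their undersides at z = 167 mm, their outer faces flush with the outside of the frame (the two x-running rails run between the posts' inner faces; the two y-running rails run between the posts' inner faces). 14 slats, each 99 mm wide (x) and 22 mm thick, lie across the top of the two x-running rails, running the full 1293 mm width of the frame in y; along x they sit between the end posts with a 32 mm gap after the −x posts and between neighbouring slats, leaving 44 mm before the +x posts.


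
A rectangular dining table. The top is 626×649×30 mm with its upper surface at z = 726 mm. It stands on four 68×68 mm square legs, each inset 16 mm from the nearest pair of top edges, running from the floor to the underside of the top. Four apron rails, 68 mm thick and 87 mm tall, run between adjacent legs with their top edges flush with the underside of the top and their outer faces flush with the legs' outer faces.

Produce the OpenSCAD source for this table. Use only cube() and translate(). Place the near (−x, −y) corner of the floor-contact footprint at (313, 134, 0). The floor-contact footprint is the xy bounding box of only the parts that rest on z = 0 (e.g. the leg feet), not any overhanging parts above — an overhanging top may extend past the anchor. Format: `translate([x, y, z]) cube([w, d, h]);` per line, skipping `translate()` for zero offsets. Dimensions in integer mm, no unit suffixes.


translate([297, 118, 696]) cube([626, 649, 30]);
translate([313, 134, 0]) cube([68, 68, 696]);
translate([839, 134, 0]) cube([68, 68, 696]);
translate([313, 683, 0]) cube([68, 68, 696]);
translate([839, 683, 0]) cube([68, 68, 696]);
translate([381, 134, 609]) cube([458, 68, 87]);
translate([381, 683, 609]) cube([458, 68, 87]);
translate([313, 202, 609]) cube([68, 481, 87]);
translate([839, 202, 609]) cube([68, 481, 87]);


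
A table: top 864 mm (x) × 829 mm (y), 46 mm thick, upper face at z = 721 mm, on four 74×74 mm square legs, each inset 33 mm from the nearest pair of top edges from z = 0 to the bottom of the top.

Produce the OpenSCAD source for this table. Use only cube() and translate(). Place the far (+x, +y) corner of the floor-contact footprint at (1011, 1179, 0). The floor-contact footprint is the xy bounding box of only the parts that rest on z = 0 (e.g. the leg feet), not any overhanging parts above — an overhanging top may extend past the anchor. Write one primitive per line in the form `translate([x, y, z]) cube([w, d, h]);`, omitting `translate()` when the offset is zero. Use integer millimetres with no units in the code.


translate([180, 383, 675]) cube([864, 829, 46]);
translate([213, 416, 0]) cube([74, 74, 675]);
translate([937, 416, 0]) cube([74, 74, 675]);
translate([213, 1105, 0]) cube([74, 74, 675]);
translate([937, 1105, 0]) cube([74, 74, 675]);


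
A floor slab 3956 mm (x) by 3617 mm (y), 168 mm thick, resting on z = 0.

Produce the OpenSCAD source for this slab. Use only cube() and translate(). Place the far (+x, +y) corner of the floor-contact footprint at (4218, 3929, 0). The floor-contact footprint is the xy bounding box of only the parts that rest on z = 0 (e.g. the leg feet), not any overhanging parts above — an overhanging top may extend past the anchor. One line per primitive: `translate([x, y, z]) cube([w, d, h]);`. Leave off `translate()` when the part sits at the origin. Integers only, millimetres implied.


translate([262, 312, 0]) cube([3956, 3617, 168]);


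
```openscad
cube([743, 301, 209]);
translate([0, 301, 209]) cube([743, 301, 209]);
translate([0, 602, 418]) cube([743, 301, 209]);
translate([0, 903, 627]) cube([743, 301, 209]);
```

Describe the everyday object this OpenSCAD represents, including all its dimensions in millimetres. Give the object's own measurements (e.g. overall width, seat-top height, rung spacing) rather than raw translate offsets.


A straight staircase of 4 solid steps. Each step is 743 mm wide (x), 301 mm deep (y, the going) and 209 mm tall (the rise). The first step rests on the floor; each subsequent step sits one going further in +y and one rise higher in +z, directly behind and above the previous step with no overlap.


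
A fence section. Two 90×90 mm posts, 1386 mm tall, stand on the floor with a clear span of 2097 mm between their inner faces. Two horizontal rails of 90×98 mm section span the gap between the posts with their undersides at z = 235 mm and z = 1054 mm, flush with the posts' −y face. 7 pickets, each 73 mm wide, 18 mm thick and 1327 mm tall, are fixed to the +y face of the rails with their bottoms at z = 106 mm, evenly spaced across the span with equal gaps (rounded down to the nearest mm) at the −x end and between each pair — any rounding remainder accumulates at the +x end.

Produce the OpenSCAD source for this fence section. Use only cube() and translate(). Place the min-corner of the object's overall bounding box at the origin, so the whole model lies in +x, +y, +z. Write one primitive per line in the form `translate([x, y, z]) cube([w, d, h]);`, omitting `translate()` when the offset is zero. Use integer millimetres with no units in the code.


cube([90, 90, 1386]);
translate([2187, 0, 0]) cube([90, 90, 1386]);
translate([90, 0, 235]) cube([2097, 90, 98]);
translate([90, 0, 1054]) cube([2097, 90, 98]);
translate([288, 90, 106]) cube([73, 18, 1327]);
translate([559, 90, 106]) cube([73, 18, 1327]);
translate([830, 90, 106]) cube([73, 18, 1327]);
translate([1101, 90, 106]) cube([73, 18, 1327]);
translate([1372, 90, 106]) cube([73, 18, 1327]);
translate([1643, 90, 106]) cube([73, 18, 1327]);
translate([1914, 90, 106]) cube([73, 18, 1327]);


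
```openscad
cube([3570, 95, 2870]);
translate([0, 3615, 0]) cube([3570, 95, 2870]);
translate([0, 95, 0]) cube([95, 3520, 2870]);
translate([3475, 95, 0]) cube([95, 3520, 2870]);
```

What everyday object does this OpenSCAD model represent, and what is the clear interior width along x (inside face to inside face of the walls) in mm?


A house (or room) frame. The interior width is 3380 mm.

Four 2870 mm walls enclosing a rectangle with no floor or roof — a room or house frame. Outside width is 3570 mm and wall thickness is 95 mm, so the interior width is 3570 − 2 × 95 = 3380 mm.


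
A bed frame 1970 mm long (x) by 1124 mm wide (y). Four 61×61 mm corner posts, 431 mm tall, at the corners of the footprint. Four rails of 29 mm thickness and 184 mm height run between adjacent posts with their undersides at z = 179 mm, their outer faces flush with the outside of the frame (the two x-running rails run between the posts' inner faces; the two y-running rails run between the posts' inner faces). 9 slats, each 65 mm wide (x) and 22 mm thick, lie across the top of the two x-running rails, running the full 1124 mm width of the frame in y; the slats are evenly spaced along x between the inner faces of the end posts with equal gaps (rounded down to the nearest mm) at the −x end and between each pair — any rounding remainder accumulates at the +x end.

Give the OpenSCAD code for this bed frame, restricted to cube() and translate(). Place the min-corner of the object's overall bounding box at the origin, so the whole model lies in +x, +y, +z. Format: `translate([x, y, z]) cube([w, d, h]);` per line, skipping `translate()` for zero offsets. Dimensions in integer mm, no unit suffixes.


cube([61, 61, 431]);
translate([0, 1063, 0]) cube([61, 61, 431]);
translate([1909, 0, 0]) cube([61, 61, 431]);
translate([1909, 1063, 0]) cube([61, 61, 431]);
translate([61, 0, 179]) cube([1848, 29, 184]);
translate([61, 1095, 179]) cube([1848, 29, 184]);
translate([0, 61, 179]) cube([29, 1002, 184]);
translate([1941, 61, 179]) cube([29, 1002, 184]);
translate([187, 0, 363]) cube([65, 1124, 22]);
translate([378, 0, 363]) cube([65, 1124, 22]);
translate([569, 0, 363]) cube([65, 1124, 22]);
translate([760, 0, 363]) cube([65, 1124, 22]);
translate([951, 0, 363]) cube([65, 1124, 22]);
translate([1142, 0, 363]) cube([65, 1124, 22]);
translate([1333, 0, 363]) cube([65, 1124, 22]);
translate([1524, 0, 363]) cube([65, 1124, 22]);
translate([1715, 0, 363]) cube([65, 1124, 22]);


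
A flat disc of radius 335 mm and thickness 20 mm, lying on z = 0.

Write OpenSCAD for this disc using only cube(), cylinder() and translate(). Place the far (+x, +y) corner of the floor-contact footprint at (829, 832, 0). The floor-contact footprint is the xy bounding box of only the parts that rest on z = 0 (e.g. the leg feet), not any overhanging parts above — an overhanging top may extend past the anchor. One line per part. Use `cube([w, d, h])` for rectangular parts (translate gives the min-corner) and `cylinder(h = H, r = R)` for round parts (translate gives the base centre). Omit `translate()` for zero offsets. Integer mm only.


translate([494, 497, 0]) cylinder(h = 20, r = 335);


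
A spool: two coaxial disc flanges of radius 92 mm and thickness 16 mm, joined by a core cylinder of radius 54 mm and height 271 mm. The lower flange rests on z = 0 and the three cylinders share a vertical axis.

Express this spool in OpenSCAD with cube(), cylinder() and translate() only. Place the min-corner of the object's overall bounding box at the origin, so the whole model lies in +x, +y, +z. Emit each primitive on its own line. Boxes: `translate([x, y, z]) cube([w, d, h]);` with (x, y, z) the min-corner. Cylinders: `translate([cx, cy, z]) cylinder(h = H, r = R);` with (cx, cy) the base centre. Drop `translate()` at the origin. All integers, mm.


translate([92, 92, 0]) cylinder(h = 16, r = 92);
translate([92, 92, 16]) cylinder(h = 271, r = 54);
translate([92, 92, 287]) cylinder(h = 16, r = 92);


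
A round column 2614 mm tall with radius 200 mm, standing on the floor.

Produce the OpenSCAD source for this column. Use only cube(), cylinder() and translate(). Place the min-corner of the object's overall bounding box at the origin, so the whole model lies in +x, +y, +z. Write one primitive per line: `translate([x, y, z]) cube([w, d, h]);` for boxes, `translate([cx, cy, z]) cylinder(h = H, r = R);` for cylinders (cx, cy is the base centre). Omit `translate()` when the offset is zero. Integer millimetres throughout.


translate([200, 200, 0]) cylinder(h = 2614, r = 200);


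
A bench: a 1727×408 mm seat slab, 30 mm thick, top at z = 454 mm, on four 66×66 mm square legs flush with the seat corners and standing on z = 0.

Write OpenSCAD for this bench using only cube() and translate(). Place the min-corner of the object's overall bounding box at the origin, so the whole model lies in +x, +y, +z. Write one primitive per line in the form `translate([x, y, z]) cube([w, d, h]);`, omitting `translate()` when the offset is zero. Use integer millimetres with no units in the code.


translate([0, 0, 424]) cube([1727, 408, 30]);
cube([66, 66, 424]);
translate([0, 342, 0]) cube([66, 66, 424]);
translate([1661, 0, 0]) cube([66, 66, 424]);
translate([1661, 342, 0]) cube([66, 66, 424]);


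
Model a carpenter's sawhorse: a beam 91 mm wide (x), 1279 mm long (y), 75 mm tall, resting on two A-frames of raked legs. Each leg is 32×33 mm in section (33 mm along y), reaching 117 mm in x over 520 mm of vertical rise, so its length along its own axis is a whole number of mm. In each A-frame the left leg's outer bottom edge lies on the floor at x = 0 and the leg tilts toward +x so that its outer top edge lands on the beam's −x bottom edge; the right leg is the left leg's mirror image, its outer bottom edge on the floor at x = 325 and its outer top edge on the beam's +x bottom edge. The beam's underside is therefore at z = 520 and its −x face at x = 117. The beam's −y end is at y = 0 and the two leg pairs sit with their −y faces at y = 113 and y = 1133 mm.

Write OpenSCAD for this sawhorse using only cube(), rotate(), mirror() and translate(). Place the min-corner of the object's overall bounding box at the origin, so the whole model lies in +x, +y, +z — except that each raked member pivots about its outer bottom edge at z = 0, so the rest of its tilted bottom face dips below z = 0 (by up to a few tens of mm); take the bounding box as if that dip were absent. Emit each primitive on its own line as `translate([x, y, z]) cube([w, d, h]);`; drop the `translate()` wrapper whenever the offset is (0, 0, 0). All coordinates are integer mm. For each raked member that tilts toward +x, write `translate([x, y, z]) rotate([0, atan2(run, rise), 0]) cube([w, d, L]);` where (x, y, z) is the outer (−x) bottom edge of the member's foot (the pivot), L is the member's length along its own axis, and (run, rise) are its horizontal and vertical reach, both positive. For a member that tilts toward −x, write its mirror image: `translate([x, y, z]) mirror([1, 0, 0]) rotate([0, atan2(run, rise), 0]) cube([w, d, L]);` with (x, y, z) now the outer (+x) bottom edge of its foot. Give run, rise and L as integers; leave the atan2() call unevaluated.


translate([117, 0, 520]) cube([91, 1279, 75]);
translate([0, 113, 0]) rotate([0, atan2(117, 520), 0]) cube([32, 33, 533]);
translate([325, 113, 0]) mirror([1, 0, 0]) rotate([0, atan2(117, 520), 0]) cube([32, 33, 533]);
translate([0, 1133, 0]) rotate([0, atan2(117, 520), 0]) cube([32, 33, 533]);
translate([325, 1133, 0]) mirror([1, 0, 0]) rotate([0, atan2(117, 520), 0]) cube([32, 33, 533]);


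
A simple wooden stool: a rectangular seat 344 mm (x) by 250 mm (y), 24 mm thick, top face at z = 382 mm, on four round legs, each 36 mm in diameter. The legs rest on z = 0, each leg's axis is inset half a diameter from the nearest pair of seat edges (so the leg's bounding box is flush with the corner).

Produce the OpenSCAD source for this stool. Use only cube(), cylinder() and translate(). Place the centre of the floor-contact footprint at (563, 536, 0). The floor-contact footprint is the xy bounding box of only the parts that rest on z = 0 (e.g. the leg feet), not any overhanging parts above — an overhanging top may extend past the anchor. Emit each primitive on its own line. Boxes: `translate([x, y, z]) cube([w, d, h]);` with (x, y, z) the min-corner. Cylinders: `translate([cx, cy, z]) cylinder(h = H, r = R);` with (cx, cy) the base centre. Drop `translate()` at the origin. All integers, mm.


translate([391, 411, 358]) cube([344, 250, 24]);
translate([409, 429, 0]) cylinder(h = 358, r = 18);
translate([717, 429, 0]) cylinder(h = 358, r = 18);
translate([409, 643, 0]) cylinder(h = 358, r = 18);
translate([717, 643, 0]) cylinder(h = 358, r = 18);


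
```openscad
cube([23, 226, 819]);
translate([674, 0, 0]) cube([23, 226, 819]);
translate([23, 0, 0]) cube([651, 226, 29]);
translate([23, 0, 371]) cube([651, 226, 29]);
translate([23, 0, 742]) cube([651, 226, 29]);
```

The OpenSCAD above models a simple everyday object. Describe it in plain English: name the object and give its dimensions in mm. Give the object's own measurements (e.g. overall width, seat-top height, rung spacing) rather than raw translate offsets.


An open bookshelf. Two side panels, each 23 mm thick, 226 mm deep and 819 mm tall, stand 697 mm apart (outside-to-outside). Between them sit 3 shelves, each 29 mm thick and 226 mm deep, spanning the full gap between the sides. The bottom shelf rests on the floor (its underside at z = 0) and the clear gap between one shelf's top and the next shelf's underside is 342 mm.


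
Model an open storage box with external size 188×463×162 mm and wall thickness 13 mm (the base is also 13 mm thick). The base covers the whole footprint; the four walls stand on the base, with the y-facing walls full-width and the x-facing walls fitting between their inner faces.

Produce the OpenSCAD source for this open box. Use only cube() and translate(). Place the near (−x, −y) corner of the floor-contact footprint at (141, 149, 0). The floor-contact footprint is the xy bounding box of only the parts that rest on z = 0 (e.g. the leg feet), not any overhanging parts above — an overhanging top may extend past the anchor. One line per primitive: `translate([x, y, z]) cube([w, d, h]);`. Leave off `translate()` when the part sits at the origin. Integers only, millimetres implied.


translate([141, 149, 0]) cube([188, 463, 13]);
translate([141, 149, 13]) cube([188, 13, 149]);
translate([141, 599, 13]) cube([188, 13, 149]);
translate([141, 162, 13]) cube([13, 437, 149]);
translate([316, 162, 13]) cube([13, 437, 149]);


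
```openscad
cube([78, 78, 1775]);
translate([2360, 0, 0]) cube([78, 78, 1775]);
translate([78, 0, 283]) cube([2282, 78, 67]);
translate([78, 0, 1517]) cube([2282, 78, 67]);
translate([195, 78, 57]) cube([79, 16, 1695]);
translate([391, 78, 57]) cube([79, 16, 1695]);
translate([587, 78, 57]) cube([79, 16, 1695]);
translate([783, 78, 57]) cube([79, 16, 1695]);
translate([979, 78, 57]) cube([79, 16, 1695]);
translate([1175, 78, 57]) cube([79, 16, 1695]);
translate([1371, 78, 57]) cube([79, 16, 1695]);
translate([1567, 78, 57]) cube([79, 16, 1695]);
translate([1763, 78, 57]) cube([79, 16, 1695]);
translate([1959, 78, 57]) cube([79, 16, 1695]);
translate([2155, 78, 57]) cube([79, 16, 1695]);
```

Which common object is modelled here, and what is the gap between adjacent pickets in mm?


A fence section. The picket gap is 117 mm.

Two posts, two rails, 11 pickets — a fence section. Span 2282 mm holds 11 pickets of 79 mm with 12 equal gaps: ⌊(2282 − 11·79) / 12⌋ = 117 mm.


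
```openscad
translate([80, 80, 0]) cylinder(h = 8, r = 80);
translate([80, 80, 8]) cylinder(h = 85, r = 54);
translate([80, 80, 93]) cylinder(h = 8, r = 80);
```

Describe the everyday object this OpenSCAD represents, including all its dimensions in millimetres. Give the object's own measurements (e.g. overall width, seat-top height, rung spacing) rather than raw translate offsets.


A spool: two coaxial disc flanges of radius 80 mm and thickness 8 mm, joined by a core cylinder of radius 54 mm and height 85 mm. The lower flange rests on z = 0 and the three cylinders share a vertical axis.


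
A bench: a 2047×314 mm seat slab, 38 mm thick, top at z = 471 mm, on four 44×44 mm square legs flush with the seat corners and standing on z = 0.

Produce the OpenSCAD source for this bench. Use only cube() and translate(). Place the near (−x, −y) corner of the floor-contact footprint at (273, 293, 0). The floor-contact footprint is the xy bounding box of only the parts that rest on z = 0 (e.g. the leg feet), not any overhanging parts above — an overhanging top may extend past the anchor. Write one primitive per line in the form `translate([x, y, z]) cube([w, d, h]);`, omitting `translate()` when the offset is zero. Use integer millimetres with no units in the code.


translate([273, 293, 433]) cube([2047, 314, 38]);
translate([273, 293, 0]) cube([44, 44, 433]);
translate([273, 563, 0]) cube([44, 44, 433]);
translate([2276, 293, 0]) cube([44, 44, 433]);
translate([2276, 563, 0]) cube([44, 44, 433]);


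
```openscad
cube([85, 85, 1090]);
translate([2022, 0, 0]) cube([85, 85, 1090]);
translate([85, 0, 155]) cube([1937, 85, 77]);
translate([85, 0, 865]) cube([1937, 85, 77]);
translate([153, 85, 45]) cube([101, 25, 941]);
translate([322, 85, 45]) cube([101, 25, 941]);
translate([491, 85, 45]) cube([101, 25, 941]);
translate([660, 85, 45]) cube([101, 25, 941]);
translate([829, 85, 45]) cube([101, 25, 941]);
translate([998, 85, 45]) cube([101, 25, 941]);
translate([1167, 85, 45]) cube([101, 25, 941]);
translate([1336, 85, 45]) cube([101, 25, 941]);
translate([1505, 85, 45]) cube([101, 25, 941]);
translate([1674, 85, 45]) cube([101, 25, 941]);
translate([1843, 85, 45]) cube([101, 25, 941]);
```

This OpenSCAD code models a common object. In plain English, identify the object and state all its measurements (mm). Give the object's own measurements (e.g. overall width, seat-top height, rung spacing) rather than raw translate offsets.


A fence section. Two 85×85 mm posts, 1090 mm tall, stand on the floor with a clear span of 1937 mm between their inner faces. Two horizontal rails of 85×77 mm section span the gap between the posts with their undersides at z = 155 mm and z = 865 mm, flush with the posts' −y face. 11 pickets, each 101 mm wide, 25 mm thick and 941 mm tall, are fixed to the +y face of the rails with their bottoms at z = 45 mm, spaced across the span with a 68 mm gap after the −x post and between neighbouring pickets, with 78 mm left before the +x post.
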